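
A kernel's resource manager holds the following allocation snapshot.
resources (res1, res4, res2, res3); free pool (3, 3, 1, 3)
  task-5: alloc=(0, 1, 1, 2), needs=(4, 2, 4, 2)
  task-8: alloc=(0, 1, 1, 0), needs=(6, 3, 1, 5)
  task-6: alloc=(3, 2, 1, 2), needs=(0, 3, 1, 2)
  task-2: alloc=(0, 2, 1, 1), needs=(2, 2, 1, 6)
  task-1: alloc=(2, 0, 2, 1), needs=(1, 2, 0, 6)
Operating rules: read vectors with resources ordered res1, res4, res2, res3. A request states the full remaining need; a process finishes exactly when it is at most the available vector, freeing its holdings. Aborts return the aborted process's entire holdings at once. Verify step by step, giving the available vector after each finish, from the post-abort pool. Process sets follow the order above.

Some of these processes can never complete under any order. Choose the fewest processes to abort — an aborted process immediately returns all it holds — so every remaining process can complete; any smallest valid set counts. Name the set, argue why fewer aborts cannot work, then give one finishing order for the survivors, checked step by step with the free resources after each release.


The answer: abort task-5.
Key observation: no ordering could ever have run task-1 before the abort of task-5; with (0, 1, 1, 2) back in the pool it fits at step 2.
No smaller set exists: with zero aborts the deadlock remains.
The survivors complete as task-6, task-1, task-2, task-8. Check, step by step (starting from the post-abort pool):
  pool = (3, 4, 2, 5)
  run task-6 (needs (0, 3, 1, 2), free (3, 4, 2, 5)); after release of (3, 2, 1, 2) the pool is (6, 6, 3, 7)
  run task-1 (needs (1, 2, 0, 6), free (6, 6, 3, 7)); after release of (2, 0, 2, 1) the pool is (8, 6, 5, 8)
  run task-2 (needs (2, 2, 1, 6), free (8, 6, 5, 8)); after release of (0, 2, 1, 1) the pool is (8, 8, 6, 9)
  run task-8 (needs (6, 3, 1, 5), free (8, 8, 6, 9)); after release of (0, 1, 1, 0) the pool is (8, 9, 7, 9)


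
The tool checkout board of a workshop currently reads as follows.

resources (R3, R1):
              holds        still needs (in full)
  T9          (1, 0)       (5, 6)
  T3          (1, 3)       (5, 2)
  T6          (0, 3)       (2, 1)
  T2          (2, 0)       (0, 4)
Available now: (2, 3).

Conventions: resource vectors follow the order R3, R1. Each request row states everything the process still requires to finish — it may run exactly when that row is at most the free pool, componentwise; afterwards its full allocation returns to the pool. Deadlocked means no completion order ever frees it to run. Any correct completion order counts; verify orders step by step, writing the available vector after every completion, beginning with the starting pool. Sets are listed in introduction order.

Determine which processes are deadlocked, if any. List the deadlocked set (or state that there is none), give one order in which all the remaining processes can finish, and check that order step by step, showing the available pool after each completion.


Deadlocked: T9 and T3.
Key observation: no order helps: past T6, T2, the free pool tops out at (4, 6), below what each blocked process needs in R3.
One completion order for the rest: T6, T2. Walking it through:
  pool = (2, 3)
  T6: need (2, 1) fits (2, 3); releases (0, 3), pool now (2, 6)
  T2: need (0, 4) fits (2, 6); releases (2, 0), pool now (4, 6)
The blocked processes can never fit:
  blocked: T9 wants (5, 6), pool (4, 6) — not enough R3
  blocked: T3 wants (5, 2), pool (4, 6) — not enough R3


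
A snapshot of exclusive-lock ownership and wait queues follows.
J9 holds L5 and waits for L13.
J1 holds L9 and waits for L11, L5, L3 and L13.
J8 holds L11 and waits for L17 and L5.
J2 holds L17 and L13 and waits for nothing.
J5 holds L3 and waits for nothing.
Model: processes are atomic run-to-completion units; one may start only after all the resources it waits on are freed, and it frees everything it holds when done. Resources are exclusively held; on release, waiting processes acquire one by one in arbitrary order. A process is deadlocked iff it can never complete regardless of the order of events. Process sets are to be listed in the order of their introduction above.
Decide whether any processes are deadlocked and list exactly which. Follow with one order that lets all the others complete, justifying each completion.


No process is deadlocked.
Key observation: the waits form no ring: some process can always run, and its releases unblock the others one by one.
The rest can finish in the order J2, J9, J5, J8, J1.
Check, step by step:
  J2: no waits; runs immediately, freeing L17 and L13
  J9 waits on L13 — all released -> runs and releases L5
  J5: no waits; runs immediately, freeing L3
  J8 waits on L17 and L5 — all released -> runs and releases L11
  J1 waits on L11, L5, L3 and L13 — all released -> runs and releases L9


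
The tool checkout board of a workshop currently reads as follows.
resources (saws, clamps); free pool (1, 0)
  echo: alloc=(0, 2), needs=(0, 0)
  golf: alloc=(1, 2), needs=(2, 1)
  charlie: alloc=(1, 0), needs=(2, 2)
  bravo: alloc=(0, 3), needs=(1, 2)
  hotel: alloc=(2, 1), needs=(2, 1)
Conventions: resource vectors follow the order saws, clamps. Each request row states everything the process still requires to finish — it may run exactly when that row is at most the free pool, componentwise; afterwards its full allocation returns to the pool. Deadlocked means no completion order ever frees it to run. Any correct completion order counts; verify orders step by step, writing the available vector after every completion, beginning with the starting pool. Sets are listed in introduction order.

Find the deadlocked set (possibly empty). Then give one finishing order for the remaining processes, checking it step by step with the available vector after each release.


Deadlocked set: golf, charlie and hotel.
Key observation: even finishing echo, bravo leaves just (1, 5) free — too little saws for any of the remaining processes.
One completion order for the rest: echo, bravo. Check, step by step:
  pool = (1, 0)
  run echo (needs (0, 0), free (1, 0)); after release of (0, 2) the pool is (1, 2)
  run bravo (needs (1, 2), free (1, 2)); after release of (0, 3) the pool is (1, 5)
The blocked processes can never fit:
  golf still needs (2, 1) but only (1, 5) is free — short on saws
  charlie still needs (2, 2) but only (1, 5) is free — short on saws
  hotel still needs (2, 1) but only (1, 5) is free — short on saws


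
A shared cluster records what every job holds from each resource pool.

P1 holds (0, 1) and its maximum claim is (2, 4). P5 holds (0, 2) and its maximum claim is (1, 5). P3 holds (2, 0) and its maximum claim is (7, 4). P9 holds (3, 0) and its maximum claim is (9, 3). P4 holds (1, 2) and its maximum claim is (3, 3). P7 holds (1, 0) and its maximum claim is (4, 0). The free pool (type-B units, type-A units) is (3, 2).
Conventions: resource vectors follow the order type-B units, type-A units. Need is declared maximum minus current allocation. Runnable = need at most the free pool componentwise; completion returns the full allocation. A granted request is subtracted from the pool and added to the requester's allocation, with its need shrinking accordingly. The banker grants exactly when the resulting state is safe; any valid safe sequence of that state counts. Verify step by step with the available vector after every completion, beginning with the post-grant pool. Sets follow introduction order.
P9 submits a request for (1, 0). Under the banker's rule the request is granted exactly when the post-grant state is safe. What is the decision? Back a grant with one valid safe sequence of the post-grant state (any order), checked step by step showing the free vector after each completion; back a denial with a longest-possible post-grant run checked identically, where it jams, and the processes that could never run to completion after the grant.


DENY: after the grant no complete ordering would exist.
Key observation: the wall is type-B units: completing P4, P1, P7, P5 brings the pool only to (4, 7), and all the rest need more.
On the post-grant state, P4, P1, P7, P5 is a maximal run — nothing extends it. Check, step by step:
  pool = (2, 2)
  P4 needs (2, 1) <= (2, 2) -> finishes; pool += (1, 2) = (3, 4)
  P1 needs (2, 3) <= (3, 4) -> finishes; pool += (0, 1) = (3, 5)
  P7 needs (3, 0) <= (3, 5) -> finishes; pool += (1, 0) = (4, 5)
  P5 needs (1, 3) <= (4, 5) -> finishes; pool += (0, 2) = (4, 7)
  blocked: P3 wants (5, 4), pool (4, 7) — not enough type-B units
  blocked: P9 wants (5, 3), pool (4, 7) — not enough type-B units
Post-grant, the permanently blocked set is P3 and P9.


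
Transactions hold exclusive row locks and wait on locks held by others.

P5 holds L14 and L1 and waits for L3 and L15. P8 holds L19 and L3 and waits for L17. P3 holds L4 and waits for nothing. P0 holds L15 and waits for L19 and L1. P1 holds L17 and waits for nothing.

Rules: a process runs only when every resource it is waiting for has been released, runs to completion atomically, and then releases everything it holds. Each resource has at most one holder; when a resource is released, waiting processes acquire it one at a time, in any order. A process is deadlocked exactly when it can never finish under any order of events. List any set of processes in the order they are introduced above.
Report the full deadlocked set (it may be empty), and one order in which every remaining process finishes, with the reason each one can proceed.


The deadlocked set is P5 and P0.
Key observation: the cycle P5 -> P0 -> P5 can never break — each member waits on the next; no other process is dragged down with it.
A valid finishing order for the others: P3, P1, P8.
Verifying each step:
  run P3 (it waits on nothing); releases L4
  run P1 (it waits on nothing); releases L17
  P8 waits on L17 — all released -> runs and releases L19 and L3


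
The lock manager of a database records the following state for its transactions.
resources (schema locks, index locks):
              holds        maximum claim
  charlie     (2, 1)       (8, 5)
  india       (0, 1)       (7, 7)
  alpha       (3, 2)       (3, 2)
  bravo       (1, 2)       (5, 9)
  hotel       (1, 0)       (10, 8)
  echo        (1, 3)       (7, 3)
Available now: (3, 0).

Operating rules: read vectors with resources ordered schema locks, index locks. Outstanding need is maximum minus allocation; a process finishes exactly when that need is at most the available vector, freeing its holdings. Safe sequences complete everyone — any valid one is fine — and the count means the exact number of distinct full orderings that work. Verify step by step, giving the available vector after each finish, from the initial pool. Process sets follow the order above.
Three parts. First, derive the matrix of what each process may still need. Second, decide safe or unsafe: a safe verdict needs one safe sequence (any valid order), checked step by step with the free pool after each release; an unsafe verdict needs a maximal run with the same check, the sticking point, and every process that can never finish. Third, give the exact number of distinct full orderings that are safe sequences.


(1) Remaining need (order schema locks, index locks):
  charlie: (6, 4)
  india: (7, 6)
  alpha: (0, 0)
  bravo: (4, 7)
  hotel: (9, 8)
  echo: (6, 0)
(2) The state is SAFE; one workable sequence: alpha, echo, charlie, india, bravo, hotel.
Key observation: reading the order forward, echo is the first process whose need (6, 0) meets the free pool (6, 2) exactly on a resource it requests.
Step-by-step check:
  pool = (3, 0)
  alpha: need (0, 0) fits (3, 0); releases (3, 2), pool now (6, 2)
  echo: need (6, 0) fits (6, 2); releases (1, 3), pool now (7, 5)
  charlie: need (6, 4) fits (7, 5); releases (2, 1), pool now (9, 6)
  india: need (7, 6) fits (9, 6); releases (0, 1), pool now (9, 7)
  bravo: need (4, 7) fits (9, 7); releases (1, 2), pool now (10, 9)
  hotel: need (9, 8) fits (10, 9); releases (1, 0), pool now (11, 9)
(3) Precisely 1 of the possible complete orderings is a safe sequence.


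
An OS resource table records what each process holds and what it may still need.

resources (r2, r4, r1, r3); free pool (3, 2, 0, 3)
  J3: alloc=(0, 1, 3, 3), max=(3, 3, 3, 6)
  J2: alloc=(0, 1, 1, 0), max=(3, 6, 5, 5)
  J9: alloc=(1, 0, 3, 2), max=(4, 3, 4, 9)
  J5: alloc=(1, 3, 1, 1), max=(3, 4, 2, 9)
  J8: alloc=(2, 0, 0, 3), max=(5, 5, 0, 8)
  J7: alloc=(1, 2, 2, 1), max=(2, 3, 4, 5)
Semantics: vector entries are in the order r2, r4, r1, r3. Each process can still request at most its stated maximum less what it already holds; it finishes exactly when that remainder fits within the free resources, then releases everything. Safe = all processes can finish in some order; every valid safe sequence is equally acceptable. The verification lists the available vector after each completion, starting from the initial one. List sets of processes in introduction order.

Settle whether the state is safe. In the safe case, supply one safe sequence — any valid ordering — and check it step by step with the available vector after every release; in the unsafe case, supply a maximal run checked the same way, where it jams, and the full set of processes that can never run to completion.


SAFE. One safe sequence: J3, J7, J9, J8, J5, J2.
Key observation: the order's first zero-slack moment is J3 ((3, 2, 0, 3) needed, (3, 2, 0, 3) free — a requested resource with nothing to spare).
Step-by-step check:
  pool = (3, 2, 0, 3)
  J3: need (3, 2, 0, 3) fits (3, 2, 0, 3); releases (0, 1, 3, 3), pool now (3, 3, 3, 6)
  J7: need (1, 1, 2, 4) fits (3, 3, 3, 6); releases (1, 2, 2, 1), pool now (4, 5, 5, 7)
  J9: need (3, 3, 1, 7) fits (4, 5, 5, 7); releases (1, 0, 3, 2), pool now (5, 5, 8, 9)
  J8: need (3, 5, 0, 5) fits (5, 5, 8, 9); releases (2, 0, 0, 3), pool now (7, 5, 8, 12)
  J5: need (2, 1, 1, 8) fits (7, 5, 8, 12); releases (1, 3, 1, 1), pool now (8, 8, 9, 13)
  J2: need (3, 5, 4, 5) fits (8, 8, 9, 13); releases (0, 1, 1, 0), pool now (8, 9, 10, 13)


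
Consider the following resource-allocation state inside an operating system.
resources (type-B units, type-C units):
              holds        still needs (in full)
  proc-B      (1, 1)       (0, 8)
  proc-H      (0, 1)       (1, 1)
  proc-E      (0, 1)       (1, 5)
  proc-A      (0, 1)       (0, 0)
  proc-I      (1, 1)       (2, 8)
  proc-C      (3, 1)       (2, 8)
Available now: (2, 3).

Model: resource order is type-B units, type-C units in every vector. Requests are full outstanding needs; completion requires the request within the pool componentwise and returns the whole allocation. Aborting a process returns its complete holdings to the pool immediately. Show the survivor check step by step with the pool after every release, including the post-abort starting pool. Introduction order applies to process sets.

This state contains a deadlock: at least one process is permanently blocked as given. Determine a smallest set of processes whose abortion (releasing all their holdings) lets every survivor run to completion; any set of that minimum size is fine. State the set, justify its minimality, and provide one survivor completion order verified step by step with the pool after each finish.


Abort proc-I and proc-C.
Key observation: aborting proc-I and proc-C returns (4, 2), and proc-B — hopeless before — runs at step 4 with the returned capacity in the pool.
Minimality, checking each single-abort alternative: proc-B alone leaves proc-I blocked (short on type-C units); proc-H alone leaves proc-B blocked (short on type-C units); proc-E alone leaves proc-B blocked (short on type-C units); proc-A alone leaves proc-B blocked (short on type-C units); proc-I alone leaves proc-B blocked (short on type-C units); proc-C alone leaves proc-B blocked (short on type-C units).
The survivors complete as proc-H, proc-A, proc-E, proc-B. Step-by-step check (starting from the post-abort pool):
  pool = (6, 5)
  proc-H: need (1, 1) fits (6, 5); releases (0, 1), pool now (6, 6)
  proc-A: need (0, 0) fits (6, 6); releases (0, 1), pool now (6, 7)
  proc-E: need (1, 5) fits (6, 7); releases (0, 1), pool now (6, 8)
  proc-B: need (0, 8) fits (6, 8); releases (1, 1), pool now (7, 9)


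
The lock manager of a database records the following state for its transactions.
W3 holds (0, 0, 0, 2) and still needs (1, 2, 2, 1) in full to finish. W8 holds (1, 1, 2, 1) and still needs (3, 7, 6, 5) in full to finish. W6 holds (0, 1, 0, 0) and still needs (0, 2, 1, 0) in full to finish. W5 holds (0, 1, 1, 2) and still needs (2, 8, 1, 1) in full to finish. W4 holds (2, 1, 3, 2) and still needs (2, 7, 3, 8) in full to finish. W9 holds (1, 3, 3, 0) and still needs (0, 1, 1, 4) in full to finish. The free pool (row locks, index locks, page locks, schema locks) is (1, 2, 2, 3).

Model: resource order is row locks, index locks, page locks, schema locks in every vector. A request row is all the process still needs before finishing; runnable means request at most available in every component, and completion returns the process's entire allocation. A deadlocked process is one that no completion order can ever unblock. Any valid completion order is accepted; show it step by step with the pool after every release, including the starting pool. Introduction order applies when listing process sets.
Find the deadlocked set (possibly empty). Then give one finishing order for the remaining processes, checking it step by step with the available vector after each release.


Deadlocked set: W8, W5 and W4.
Key observation: no order helps: past W3, W6, W9, the free pool tops out at (2, 6, 5, 5), below what each blocked process needs in index locks.
One completion order for the rest: W3, W6, W9. Verifying each step:
  pool = (1, 2, 2, 3)
  run W3 (needs (1, 2, 2, 1), free (1, 2, 2, 3)); after release of (0, 0, 0, 2) the pool is (1, 2, 2, 5)
  run W6 (needs (0, 2, 1, 0), free (1, 2, 2, 5)); after release of (0, 1, 0, 0) the pool is (1, 3, 2, 5)
  run W9 (needs (0, 1, 1, 4), free (1, 3, 2, 5)); after release of (1, 3, 3, 0) the pool is (2, 6, 5, 5)
The stuck group stays short no matter what:
  W8 still needs (3, 7, 6, 5) but only (2, 6, 5, 5) is free — short on row locks, index locks and page locks
  W5 still needs (2, 8, 1, 1) but only (2, 6, 5, 5) is free — short on index locks
  W4 still needs (2, 7, 3, 8) but only (2, 6, 5, 5) is free — short on index locks and schema locks


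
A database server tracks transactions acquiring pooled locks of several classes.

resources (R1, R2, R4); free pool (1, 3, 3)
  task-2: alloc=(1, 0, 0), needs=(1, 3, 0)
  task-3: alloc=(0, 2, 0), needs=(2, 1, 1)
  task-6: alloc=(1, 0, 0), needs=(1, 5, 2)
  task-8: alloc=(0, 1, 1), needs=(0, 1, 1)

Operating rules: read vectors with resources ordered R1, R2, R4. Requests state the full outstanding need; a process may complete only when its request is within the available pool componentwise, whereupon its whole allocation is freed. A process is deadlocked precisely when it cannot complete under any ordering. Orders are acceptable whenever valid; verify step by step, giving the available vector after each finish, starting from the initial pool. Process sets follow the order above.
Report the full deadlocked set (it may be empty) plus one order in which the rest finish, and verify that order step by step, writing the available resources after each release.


The deadlocked set is empty.
Key observation: task-2 fits the free pool immediately, and its release cascades until everyone finishes.
The rest can finish in the order task-2, task-3, task-8, task-6. Verifying each step:
  pool = (1, 3, 3)
  task-2: need (1, 3, 0) fits (1, 3, 3); releases (1, 0, 0), pool now (2, 3, 3)
  task-3: need (2, 1, 1) fits (2, 3, 3); releases (0, 2, 0), pool now (2, 5, 3)
  task-8: need (0, 1, 1) fits (2, 5, 3); releases (0, 1, 1), pool now (2, 6, 4)
  task-6: need (1, 5, 2) fits (2, 6, 4); releases (1, 0, 0), pool now (3, 6, 4)


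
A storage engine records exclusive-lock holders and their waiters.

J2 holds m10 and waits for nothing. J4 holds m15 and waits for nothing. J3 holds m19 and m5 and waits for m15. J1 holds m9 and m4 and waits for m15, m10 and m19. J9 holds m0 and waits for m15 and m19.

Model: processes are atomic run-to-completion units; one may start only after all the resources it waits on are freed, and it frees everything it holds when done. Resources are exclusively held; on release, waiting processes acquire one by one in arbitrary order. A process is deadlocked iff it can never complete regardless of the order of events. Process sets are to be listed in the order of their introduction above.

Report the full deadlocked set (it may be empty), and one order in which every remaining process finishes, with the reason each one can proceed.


The deadlocked set is empty.
Key observation: no waiting chain loops back on itself — every chain ends at a process that waits on nothing, so everyone eventually runs.
A valid finishing order for the others: J4, J2, J3, J9, J1.
Step-by-step check:
  J4 waits on nothing -> runs at once and releases m15
  J2 waits on nothing -> runs at once and releases m10
  run J3 (all its waits — m15 — are resolved); releases m19 and m5
  run J9 (all its waits — m15 and m19 — are resolved); releases m0
  run J1 (all its waits — m15, m10 and m19 — are resolved); releases m9 and m4


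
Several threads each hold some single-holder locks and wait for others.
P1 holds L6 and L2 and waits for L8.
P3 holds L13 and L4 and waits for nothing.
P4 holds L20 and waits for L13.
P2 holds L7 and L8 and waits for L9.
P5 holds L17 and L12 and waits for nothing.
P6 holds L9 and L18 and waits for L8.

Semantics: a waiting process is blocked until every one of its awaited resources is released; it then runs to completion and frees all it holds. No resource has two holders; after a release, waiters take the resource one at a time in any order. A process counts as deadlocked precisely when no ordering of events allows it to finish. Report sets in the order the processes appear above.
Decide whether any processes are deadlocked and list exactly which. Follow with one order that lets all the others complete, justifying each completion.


The deadlocked set is P1, P2 and P6.
Key observation: the waits loop around P2 -> P6 -> P2 with no way out; P1 waits into the deadlock from upstream.
A valid finishing order for the others: P5, P3, P4.
Check, step by step:
  P5 waits on nothing -> runs at once and releases L17 and L12
  P3 waits on nothing -> runs at once and releases L13 and L4
  P4: everything it awaited (L13) is free; runs, freeing L20


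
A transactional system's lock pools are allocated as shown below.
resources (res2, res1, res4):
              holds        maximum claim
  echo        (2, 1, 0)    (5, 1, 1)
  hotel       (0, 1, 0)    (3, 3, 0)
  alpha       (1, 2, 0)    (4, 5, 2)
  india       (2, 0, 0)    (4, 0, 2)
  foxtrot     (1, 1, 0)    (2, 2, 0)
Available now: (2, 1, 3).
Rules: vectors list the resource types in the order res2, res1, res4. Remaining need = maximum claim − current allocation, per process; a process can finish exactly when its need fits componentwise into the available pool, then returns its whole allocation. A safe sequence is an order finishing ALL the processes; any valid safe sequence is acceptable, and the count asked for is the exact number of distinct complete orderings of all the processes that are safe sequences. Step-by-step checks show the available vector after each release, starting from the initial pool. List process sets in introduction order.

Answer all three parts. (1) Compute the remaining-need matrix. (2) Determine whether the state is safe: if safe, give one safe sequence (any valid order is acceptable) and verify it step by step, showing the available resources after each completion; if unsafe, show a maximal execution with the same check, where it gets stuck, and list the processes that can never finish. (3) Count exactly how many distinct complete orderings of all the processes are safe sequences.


(1) Remaining need (order res2, res1, res4):
  echo: (3, 0, 1)
  hotel: (3, 2, 0)
  alpha: (3, 3, 2)
  india: (2, 0, 2)
  foxtrot: (1, 1, 0)
(2) SAFE — a valid safe sequence is india, foxtrot, hotel, echo, alpha.
Key observation: india is the earliest step where a requested resource binds exactly: need (2, 0, 2), pool (2, 1, 3) at its turn.
Step-by-step check:
  pool = (2, 1, 3)
  run india (needs (2, 0, 2), free (2, 1, 3)); after release of (2, 0, 0) the pool is (4, 1, 3)
  run foxtrot (needs (1, 1, 0), free (4, 1, 3)); after release of (1, 1, 0) the pool is (5, 2, 3)
  run hotel (needs (3, 2, 0), free (5, 2, 3)); after release of (0, 1, 0) the pool is (5, 3, 3)
  run echo (needs (3, 0, 1), free (5, 3, 3)); after release of (2, 1, 0) the pool is (7, 4, 3)
  run alpha (needs (3, 3, 2), free (7, 4, 3)); after release of (1, 2, 0) the pool is (8, 6, 3)
(3) Precisely 24 of the possible complete orderings are safe sequences.


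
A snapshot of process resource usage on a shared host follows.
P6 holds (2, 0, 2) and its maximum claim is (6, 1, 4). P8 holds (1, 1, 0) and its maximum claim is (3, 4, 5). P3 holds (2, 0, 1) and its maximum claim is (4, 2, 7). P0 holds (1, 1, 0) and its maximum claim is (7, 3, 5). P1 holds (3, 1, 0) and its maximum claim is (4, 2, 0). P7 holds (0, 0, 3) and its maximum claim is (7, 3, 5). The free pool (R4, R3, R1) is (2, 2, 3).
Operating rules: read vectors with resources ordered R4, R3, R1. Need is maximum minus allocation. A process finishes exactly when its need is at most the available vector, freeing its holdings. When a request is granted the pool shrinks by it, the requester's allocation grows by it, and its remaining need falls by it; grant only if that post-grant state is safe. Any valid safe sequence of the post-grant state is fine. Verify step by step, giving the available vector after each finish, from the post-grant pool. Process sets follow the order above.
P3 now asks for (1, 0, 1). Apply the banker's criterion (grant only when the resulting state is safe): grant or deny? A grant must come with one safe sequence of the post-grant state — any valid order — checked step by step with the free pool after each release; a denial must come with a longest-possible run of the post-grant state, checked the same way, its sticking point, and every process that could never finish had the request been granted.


DENY. Granting would leave the state unsafe.
Key observation: after P1, P6 the pool peaks at (6, 3, 4), and each blocked process is short somewhere: P8 on R1; P3 on R1; P0 on R1; P7 on R4.
Pretend the grant happened; the run P1, P6 goes as far as possible. Verifying each step:
  pool = (1, 2, 2)
  P1: need (1, 1, 0) fits (1, 2, 2); releases (3, 1, 0), pool now (4, 3, 2)
  P6: need (4, 1, 2) fits (4, 3, 2); releases (2, 0, 2), pool now (6, 3, 4)
  P8 cannot run: need (2, 3, 5) vs free (6, 3, 4) (insufficient R1)
  P3 cannot run: need (1, 2, 5) vs free (6, 3, 4) (insufficient R1)
  P0 cannot run: need (6, 2, 5) vs free (6, 3, 4) (insufficient R1)
  P7 cannot run: need (7, 3, 2) vs free (6, 3, 4) (insufficient R4)
Had the request been granted, P8, P3, P0 and P7 could never finish.


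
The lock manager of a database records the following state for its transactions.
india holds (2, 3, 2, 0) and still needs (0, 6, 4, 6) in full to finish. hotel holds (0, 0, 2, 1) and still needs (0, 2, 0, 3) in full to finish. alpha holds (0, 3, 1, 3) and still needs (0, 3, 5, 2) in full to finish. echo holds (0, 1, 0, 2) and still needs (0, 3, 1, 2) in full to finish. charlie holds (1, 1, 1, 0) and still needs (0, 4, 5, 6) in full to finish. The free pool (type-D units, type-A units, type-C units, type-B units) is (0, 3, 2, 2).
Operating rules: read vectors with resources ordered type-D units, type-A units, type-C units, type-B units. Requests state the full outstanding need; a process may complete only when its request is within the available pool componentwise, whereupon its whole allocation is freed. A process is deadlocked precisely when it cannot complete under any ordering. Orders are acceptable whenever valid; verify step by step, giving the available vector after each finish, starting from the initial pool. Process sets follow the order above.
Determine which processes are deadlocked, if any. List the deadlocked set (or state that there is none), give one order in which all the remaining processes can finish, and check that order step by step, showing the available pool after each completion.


Deadlocked: india, alpha and charlie.
Key observation: after echo, hotel the pool peaks at (0, 4, 4, 5), and each blocked process is short somewhere: india on type-A units, type-B units; alpha on type-C units; charlie on type-C units, type-B units.
One completion order for the rest: echo, hotel. Walking it through:
  pool = (0, 3, 2, 2)
  echo needs (0, 3, 1, 2) <= (0, 3, 2, 2) -> finishes; pool += (0, 1, 0, 2) = (0, 4, 2, 4)
  hotel needs (0, 2, 0, 3) <= (0, 4, 2, 4) -> finishes; pool += (0, 0, 2, 1) = (0, 4, 4, 5)
The stuck group stays short no matter what:
  india cannot run: need (0, 6, 4, 6) vs free (0, 4, 4, 5) (insufficient type-A units and type-B units)
  alpha cannot run: need (0, 3, 5, 2) vs free (0, 4, 4, 5) (insufficient type-C units)
  charlie cannot run: need (0, 4, 5, 6) vs free (0, 4, 4, 5) (insufficient type-C units and type-B units)


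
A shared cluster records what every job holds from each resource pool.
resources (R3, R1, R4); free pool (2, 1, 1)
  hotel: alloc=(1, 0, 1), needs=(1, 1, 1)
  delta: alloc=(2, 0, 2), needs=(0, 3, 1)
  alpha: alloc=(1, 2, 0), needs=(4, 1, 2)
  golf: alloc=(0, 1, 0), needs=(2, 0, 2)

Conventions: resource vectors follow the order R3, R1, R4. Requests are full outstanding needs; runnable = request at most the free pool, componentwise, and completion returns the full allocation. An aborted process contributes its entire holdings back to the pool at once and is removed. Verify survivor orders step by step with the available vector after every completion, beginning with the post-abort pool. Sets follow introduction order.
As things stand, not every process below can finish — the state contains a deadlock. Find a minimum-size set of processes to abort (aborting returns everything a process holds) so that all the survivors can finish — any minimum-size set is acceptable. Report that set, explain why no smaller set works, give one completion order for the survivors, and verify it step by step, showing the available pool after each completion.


Minimum abort set: alpha.
Key observation: aborting alpha returns (1, 2, 0), and delta — hopeless before — runs at step 1 with the returned capacity in the pool.
Why nothing smaller works: aborting no one leaves the state deadlocked as given.
The survivors complete as delta, golf, hotel. Check, step by step (starting from the post-abort pool):
  pool = (3, 3, 1)
  delta: need (0, 3, 1) fits (3, 3, 1); releases (2, 0, 2), pool now (5, 3, 3)
  golf: need (2, 0, 2) fits (5, 3, 3); releases (0, 1, 0), pool now (5, 4, 3)
  hotel: need (1, 1, 1) fits (5, 4, 3); releases (1, 0, 1), pool now (6, 4, 4)


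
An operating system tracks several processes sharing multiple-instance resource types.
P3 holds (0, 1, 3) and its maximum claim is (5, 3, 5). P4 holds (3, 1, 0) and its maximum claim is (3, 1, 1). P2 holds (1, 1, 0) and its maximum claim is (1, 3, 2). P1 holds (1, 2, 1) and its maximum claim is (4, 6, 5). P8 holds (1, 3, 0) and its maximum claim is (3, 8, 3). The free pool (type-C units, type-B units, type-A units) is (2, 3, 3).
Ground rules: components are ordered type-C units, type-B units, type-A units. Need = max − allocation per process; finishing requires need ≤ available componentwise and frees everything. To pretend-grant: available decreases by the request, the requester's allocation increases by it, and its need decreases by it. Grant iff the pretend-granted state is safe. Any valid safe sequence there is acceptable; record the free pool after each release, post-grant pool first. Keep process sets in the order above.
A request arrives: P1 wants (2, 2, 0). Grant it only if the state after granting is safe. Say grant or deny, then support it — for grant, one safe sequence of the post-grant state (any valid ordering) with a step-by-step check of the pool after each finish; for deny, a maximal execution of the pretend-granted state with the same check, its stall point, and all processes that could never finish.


DENY: after the grant no complete ordering would exist.
Key observation: after P4, P2 the pool peaks at (4, 3, 3), and each blocked process is short somewhere: P3 on type-C units; P1 on type-A units; P8 on type-B units.
On the post-grant state, P4, P2 is a maximal run — nothing extends it. Check, step by step:
  pool = (0, 1, 3)
  run P4 (needs (0, 0, 1), free (0, 1, 3)); after release of (3, 1, 0) the pool is (3, 2, 3)
  run P2 (needs (0, 2, 2), free (3, 2, 3)); after release of (1, 1, 0) the pool is (4, 3, 3)
  P3 still needs (5, 2, 2) but only (4, 3, 3) is free — short on type-C units
  P1 still needs (1, 2, 4) but only (4, 3, 3) is free — short on type-A units
  P8 still needs (2, 5, 3) but only (4, 3, 3) is free — short on type-B units
Processes that could never finish after the grant: P3, P1 and P8.


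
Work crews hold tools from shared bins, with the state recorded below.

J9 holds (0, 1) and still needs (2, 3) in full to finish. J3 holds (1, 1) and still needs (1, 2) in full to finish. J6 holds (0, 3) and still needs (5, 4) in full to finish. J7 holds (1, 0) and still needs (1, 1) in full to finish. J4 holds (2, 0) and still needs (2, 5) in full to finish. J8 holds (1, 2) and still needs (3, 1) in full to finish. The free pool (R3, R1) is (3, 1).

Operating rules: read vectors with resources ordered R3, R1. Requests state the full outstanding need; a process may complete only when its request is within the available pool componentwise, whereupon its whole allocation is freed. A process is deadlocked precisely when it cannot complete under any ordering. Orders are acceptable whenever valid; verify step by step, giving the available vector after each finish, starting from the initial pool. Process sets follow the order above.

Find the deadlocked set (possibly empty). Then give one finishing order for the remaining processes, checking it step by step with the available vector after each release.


The deadlocked set is empty.
Key observation: beginning at J7, releases accumulate fast enough that every process eventually fits.
One completion order for the rest: J7, J8, J9, J3, J4, J6. Check, step by step:
  pool = (3, 1)
  J7 needs (1, 1) <= (3, 1) -> finishes; pool += (1, 0) = (4, 1)
  J8 needs (3, 1) <= (4, 1) -> finishes; pool += (1, 2) = (5, 3)
  J9 needs (2, 3) <= (5, 3) -> finishes; pool += (0, 1) = (5, 4)
  J3 needs (1, 2) <= (5, 4) -> finishes; pool += (1, 1) = (6, 5)
  J4 needs (2, 5) <= (6, 5) -> finishes; pool += (2, 0) = (8, 5)
  J6 needs (5, 4) <= (8, 5) -> finishes; pool += (0, 3) = (8, 8)


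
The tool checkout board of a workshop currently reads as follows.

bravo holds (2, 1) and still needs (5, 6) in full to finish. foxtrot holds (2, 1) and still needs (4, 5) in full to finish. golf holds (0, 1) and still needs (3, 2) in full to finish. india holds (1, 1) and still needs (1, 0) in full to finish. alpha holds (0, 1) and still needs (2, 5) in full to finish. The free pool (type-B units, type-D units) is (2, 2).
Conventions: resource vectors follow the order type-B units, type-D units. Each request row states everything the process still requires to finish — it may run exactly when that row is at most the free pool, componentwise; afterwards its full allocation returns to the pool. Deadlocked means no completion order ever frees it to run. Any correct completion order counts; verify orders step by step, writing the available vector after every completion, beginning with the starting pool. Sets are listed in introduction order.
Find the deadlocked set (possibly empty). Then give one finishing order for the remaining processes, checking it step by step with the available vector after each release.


Deadlocked: bravo, foxtrot and alpha.
Key observation: type-D units is the bottleneck — with india, golf done the pool holds (3, 4), short of every remaining need.
The rest can finish in the order india, golf. Step-by-step check:
  pool = (2, 2)
  india: need (1, 0) fits (2, 2); releases (1, 1), pool now (3, 3)
  golf: need (3, 2) fits (3, 3); releases (0, 1), pool now (3, 4)
None of the blocked processes ever fits:
  bravo still needs (5, 6) but only (3, 4) is free — short on type-B units and type-D units
  foxtrot still needs (4, 5) but only (3, 4) is free — short on type-B units and type-D units
  alpha still needs (2, 5) but only (3, 4) is free — short on type-D units


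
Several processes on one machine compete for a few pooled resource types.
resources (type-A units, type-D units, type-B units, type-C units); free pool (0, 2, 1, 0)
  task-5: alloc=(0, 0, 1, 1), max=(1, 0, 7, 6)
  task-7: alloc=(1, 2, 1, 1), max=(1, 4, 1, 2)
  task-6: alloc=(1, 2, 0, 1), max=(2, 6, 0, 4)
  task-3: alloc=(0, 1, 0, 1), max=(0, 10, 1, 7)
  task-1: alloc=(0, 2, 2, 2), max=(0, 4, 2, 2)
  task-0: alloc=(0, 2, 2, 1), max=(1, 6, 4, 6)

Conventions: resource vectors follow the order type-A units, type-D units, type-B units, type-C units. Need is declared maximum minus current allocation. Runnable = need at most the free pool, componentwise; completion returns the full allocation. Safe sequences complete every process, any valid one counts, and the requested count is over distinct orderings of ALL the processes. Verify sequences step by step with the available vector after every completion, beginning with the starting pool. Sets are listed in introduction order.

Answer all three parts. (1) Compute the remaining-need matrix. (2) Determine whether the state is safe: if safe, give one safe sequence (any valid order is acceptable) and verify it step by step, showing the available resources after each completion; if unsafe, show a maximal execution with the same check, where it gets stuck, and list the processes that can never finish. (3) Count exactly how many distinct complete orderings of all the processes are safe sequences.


(1) Outstanding need per process (order type-A units, type-D units, type-B units, type-C units):
  task-5: (1, 0, 6, 5)
  task-7: (0, 2, 0, 1)
  task-6: (1, 4, 0, 3)
  task-3: (0, 9, 1, 6)
  task-1: (0, 2, 0, 0)
  task-0: (1, 4, 2, 5)
(2) UNSAFE — no complete ordering exists.
Key observation: no order helps: past task-1, task-7, task-6, the free pool tops out at (2, 8, 4, 4), below what each blocked process needs in type-C units.
A maximal execution: task-1, task-7, task-6 — then nothing else fits. Step-by-step check:
  pool = (0, 2, 1, 0)
  task-1: need (0, 2, 0, 0) fits (0, 2, 1, 0); releases (0, 2, 2, 2), pool now (0, 4, 3, 2)
  task-7: need (0, 2, 0, 1) fits (0, 4, 3, 2); releases (1, 2, 1, 1), pool now (1, 6, 4, 3)
  task-6: need (1, 4, 0, 3) fits (1, 6, 4, 3); releases (1, 2, 0, 1), pool now (2, 8, 4, 4)
  blocked: task-5 wants (1, 0, 6, 5), pool (2, 8, 4, 4) — not enough type-B units and type-C units
  blocked: task-3 wants (0, 9, 1, 6), pool (2, 8, 4, 4) — not enough type-D units and type-C units
  blocked: task-0 wants (1, 4, 2, 5), pool (2, 8, 4, 4) — not enough type-C units
Processes that can never finish: task-5, task-3 and task-0.
(3) Precisely 0 of the possible complete orderings are safe sequences.


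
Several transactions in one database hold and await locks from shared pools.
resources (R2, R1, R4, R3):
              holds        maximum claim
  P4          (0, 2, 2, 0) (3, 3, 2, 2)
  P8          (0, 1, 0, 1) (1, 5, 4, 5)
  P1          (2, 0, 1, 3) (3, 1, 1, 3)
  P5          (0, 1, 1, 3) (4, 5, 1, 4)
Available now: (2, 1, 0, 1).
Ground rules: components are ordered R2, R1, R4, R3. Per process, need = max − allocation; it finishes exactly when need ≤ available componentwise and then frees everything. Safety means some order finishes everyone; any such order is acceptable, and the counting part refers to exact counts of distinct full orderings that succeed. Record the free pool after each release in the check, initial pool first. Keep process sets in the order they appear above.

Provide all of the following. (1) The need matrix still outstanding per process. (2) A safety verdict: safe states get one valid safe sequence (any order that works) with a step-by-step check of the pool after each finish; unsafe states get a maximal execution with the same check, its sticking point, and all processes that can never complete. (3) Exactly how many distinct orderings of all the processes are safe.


(1) Need matrix, components ordered R2, R1, R4, R3:
  P4: (3, 1, 0, 2)
  P8: (1, 4, 4, 4)
  P1: (1, 1, 0, 0)
  P5: (4, 4, 0, 1)
(2) UNSAFE.
Key observation: even finishing P1, P4 leaves just (4, 3, 3, 4) free — too little R1 for any of the remaining processes.
The run P1, P4 cannot be extended any further. Walking it through:
  pool = (2, 1, 0, 1)
  run P1 (needs (1, 1, 0, 0), free (2, 1, 0, 1)); after release of (2, 0, 1, 3) the pool is (4, 1, 1, 4)
  run P4 (needs (3, 1, 0, 2), free (4, 1, 1, 4)); after release of (0, 2, 2, 0) the pool is (4, 3, 3, 4)
  P8 cannot run: need (1, 4, 4, 4) vs free (4, 3, 3, 4) (insufficient R1 and R4)
  P5 cannot run: need (4, 4, 0, 1) vs free (4, 3, 3, 4) (insufficient R1)
Processes that can never finish: P8 and P5.
(3) The exact count: 0 of the possible complete orderings are safe sequences.
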